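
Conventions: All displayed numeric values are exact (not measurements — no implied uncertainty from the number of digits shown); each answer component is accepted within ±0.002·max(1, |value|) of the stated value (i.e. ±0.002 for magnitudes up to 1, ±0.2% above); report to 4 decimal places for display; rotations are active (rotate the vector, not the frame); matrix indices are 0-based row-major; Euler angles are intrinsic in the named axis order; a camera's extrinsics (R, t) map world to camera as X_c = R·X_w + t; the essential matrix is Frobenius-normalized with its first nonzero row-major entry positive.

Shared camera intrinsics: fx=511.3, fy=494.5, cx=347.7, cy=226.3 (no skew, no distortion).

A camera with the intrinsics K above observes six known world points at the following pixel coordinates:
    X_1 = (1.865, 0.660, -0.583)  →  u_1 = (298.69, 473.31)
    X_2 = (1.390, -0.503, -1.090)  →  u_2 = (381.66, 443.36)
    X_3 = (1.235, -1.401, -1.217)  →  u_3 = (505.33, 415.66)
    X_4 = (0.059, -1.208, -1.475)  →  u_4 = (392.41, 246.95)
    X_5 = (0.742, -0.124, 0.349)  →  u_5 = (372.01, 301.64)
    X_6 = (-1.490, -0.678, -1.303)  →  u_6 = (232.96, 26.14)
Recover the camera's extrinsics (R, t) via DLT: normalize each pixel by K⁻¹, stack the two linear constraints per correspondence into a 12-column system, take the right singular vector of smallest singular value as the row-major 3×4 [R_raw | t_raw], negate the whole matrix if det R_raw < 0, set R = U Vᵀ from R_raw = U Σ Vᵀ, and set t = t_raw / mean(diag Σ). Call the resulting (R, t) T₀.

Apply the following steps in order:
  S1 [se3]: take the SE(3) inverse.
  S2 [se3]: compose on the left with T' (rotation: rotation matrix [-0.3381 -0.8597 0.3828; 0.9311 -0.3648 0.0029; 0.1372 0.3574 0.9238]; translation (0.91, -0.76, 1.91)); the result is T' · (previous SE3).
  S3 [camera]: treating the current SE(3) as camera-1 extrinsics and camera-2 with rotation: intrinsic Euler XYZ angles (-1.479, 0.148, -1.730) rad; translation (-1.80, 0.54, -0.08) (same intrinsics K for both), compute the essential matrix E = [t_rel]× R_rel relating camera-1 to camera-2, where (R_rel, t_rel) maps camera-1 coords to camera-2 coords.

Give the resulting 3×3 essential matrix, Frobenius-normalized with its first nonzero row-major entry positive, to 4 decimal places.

matrix = [0.4690 0.4858 0.2063; 0.0829 -0.0206 -0.0077; 0.5226 -0.4363 -0.1751]

source (pnp_recover): camera pose = R=[0.3378 -0.8606 0.3811; 0.9401 0.2890 -0.1806; 0.0453 0.4193 0.9067], t=(-0.2599, 0.1401, 4.5498)
after S1 (invert_se3): R=[0.3378 0.9401 0.0453; -0.8606 0.2890 0.4193; 0.3811 -0.1806 0.9067], t=(-0.2500, -2.1721, -4.0009)
after S2 (compose_se3): R=[0.7716 -0.6355 -0.0287; 0.6296 0.7693 -0.1082; 0.0909 0.0654 0.9937], t=(1.3303, -0.2119, -2.5968)
after S3 (essential): [0.4690 0.4858 0.2063; 0.0829 -0.0206 -0.0077; 0.5226 -0.4363 -0.1751]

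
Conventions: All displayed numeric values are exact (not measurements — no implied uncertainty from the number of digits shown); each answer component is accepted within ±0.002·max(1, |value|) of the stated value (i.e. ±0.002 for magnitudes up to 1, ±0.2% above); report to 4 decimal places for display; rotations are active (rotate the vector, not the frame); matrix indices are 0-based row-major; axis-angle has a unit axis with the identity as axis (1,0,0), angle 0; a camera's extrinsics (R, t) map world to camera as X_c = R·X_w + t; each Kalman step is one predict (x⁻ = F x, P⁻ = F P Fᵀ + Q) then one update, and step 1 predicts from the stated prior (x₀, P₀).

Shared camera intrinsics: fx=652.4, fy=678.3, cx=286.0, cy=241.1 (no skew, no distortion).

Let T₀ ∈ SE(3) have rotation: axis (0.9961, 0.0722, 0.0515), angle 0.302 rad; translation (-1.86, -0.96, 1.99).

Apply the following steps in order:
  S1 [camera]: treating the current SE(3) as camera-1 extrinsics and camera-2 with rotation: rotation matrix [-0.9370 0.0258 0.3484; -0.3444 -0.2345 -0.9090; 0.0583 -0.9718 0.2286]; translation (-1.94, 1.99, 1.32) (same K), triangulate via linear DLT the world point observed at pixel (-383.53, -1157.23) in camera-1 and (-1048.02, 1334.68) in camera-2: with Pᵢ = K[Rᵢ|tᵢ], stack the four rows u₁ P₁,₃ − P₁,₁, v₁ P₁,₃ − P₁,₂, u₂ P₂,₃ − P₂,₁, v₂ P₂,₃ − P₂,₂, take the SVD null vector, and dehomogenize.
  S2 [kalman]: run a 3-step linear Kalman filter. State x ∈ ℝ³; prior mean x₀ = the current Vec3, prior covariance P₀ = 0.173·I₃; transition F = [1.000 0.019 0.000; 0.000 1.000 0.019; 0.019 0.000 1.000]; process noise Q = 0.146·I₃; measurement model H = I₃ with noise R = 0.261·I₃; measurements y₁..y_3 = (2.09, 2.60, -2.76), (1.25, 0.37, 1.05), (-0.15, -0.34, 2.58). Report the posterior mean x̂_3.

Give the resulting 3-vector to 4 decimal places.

after S1 (triangulate): (1.2831, -0.6642, -1.2410)
after S2 (kf_track): (0.6497, 0.1655, 1.1519)

result = (0.6497, 0.1655, 1.1519)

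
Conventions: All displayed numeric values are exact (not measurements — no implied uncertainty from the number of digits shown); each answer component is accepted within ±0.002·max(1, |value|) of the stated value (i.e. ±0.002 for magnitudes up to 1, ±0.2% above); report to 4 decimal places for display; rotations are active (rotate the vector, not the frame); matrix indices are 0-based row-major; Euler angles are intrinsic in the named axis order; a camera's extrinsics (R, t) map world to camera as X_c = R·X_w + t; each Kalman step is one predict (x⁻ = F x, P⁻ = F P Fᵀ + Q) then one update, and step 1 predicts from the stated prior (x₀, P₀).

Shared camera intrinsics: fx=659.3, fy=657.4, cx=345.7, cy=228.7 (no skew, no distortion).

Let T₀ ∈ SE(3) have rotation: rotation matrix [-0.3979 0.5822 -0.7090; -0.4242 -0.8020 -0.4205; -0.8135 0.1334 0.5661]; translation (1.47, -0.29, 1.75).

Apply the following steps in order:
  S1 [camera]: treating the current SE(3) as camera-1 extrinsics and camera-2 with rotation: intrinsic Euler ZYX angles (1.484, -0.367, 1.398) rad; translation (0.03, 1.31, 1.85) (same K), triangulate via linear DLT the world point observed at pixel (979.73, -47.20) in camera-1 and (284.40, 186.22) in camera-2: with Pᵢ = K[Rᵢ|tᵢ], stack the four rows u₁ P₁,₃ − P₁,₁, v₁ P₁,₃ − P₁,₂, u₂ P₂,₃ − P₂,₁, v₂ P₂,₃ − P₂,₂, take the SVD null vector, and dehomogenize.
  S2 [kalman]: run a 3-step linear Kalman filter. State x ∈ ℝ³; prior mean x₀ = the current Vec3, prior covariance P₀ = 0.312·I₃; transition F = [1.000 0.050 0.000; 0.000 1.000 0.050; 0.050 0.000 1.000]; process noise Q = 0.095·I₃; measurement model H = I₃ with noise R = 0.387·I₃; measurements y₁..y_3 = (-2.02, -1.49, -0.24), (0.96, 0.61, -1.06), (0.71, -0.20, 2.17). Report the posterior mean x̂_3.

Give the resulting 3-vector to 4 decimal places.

result = (0.0513, 0.1175, 0.5471)

after S1 (triangulate): (-1.0152, 1.6124, 0.1027)
after S2 (kf_track): (0.0513, 0.1175, 0.5471)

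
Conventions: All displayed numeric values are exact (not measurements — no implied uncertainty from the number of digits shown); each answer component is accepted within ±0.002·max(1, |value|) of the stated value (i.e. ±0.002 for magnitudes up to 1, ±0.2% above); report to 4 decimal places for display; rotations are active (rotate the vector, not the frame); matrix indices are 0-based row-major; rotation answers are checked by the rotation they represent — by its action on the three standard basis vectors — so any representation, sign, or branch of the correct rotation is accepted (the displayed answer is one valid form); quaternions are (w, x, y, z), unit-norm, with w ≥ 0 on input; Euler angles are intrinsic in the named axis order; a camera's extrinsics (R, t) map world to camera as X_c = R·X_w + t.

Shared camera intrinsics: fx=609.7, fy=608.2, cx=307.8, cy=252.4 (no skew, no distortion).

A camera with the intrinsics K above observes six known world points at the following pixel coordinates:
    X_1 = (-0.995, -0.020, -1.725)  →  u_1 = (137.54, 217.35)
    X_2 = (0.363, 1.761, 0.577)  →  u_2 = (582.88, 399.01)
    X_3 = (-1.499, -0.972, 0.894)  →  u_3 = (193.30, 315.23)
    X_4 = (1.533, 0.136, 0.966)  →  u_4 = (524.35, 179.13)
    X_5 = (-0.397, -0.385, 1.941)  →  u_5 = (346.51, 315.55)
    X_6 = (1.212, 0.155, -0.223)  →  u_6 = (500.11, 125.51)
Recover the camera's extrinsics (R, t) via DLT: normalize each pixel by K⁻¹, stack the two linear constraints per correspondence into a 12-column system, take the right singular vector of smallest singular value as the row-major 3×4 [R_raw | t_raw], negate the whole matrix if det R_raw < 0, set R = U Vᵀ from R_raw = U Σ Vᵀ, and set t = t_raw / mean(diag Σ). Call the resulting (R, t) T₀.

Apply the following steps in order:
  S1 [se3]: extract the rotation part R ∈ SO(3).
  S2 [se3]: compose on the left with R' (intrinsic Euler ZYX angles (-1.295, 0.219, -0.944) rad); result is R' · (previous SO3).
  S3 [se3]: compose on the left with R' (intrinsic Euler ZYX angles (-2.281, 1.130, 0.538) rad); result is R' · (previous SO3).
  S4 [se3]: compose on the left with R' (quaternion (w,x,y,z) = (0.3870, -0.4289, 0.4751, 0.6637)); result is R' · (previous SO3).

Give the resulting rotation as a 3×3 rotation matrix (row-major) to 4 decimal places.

rotation (matrix) = ((-0.4951, -0.6264, 0.6021), (-0.2418, -0.5663, -0.7880), (0.8345, -0.5357, 0.1289))

source (pnp_recover): camera pose = R=[0.7558 0.5967 0.2698; -0.6519 0.6461 0.3970; 0.0625 -0.4759 0.8773], t=(0.4100, -0.1200, 4.4999)
after S1 (rot_of_se3): [0.7558 0.5967 0.2698; -0.6519 0.6461 0.3970; 0.0625 -0.4759 0.8773]
after S2 (compose_so3): [-0.0849 0.1049 0.9909; -0.9182 -0.3944 -0.0369; 0.3869 -0.9129 0.1298]
after S3 (compose_so3): [-0.6431 0.6502 -0.4047; 0.7656 0.5581 -0.3200; 0.0178 -0.5156 -0.8567]
after S4 (compose_so3): [-0.4951 -0.6264 0.6021; -0.2418 -0.5663 -0.7880; 0.8345 -0.5357 0.1289]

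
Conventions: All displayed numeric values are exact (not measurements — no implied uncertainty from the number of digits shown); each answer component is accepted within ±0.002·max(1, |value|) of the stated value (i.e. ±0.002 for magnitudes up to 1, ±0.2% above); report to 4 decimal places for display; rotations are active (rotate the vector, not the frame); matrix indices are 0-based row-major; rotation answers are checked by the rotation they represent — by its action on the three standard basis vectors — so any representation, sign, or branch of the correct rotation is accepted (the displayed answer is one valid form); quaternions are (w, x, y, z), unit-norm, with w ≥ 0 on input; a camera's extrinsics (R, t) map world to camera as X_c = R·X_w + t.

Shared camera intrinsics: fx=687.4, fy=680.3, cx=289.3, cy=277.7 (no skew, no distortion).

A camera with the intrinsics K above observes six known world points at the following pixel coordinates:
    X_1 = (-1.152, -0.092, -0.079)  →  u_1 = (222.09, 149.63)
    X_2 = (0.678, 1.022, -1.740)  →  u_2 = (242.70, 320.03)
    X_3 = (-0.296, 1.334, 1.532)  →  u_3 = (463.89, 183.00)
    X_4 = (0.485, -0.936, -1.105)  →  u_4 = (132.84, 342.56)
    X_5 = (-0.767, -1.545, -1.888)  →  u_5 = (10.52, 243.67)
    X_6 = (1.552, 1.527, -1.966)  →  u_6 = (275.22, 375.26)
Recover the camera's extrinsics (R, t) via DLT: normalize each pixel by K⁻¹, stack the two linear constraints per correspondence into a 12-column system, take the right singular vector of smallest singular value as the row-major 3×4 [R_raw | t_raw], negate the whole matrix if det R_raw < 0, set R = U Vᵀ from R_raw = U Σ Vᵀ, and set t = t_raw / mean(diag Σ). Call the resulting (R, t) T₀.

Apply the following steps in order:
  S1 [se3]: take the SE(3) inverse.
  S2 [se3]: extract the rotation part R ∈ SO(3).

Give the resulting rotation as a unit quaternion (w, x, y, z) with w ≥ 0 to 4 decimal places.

rotation (quat) = (0.2820, -0.7324, -0.5680, -0.2482)

source (pnp_recover): camera pose = R=[0.2317 0.6919 0.6838; 0.9718 -0.1958 -0.1311; 0.0432 0.6949 -0.7178], t=(-0.2601, -0.1500, 6.6514)
after S1 (invert_se3): R=[0.2317 0.9718 0.0432; 0.6919 -0.1958 0.6949; 0.6838 -0.1311 -0.7178], t=(-0.0813, -4.4713, 4.9328)
after S2 (rot_of_se3): [0.2317 0.9718 0.0432; 0.6919 -0.1958 0.6949; 0.6838 -0.1311 -0.7178]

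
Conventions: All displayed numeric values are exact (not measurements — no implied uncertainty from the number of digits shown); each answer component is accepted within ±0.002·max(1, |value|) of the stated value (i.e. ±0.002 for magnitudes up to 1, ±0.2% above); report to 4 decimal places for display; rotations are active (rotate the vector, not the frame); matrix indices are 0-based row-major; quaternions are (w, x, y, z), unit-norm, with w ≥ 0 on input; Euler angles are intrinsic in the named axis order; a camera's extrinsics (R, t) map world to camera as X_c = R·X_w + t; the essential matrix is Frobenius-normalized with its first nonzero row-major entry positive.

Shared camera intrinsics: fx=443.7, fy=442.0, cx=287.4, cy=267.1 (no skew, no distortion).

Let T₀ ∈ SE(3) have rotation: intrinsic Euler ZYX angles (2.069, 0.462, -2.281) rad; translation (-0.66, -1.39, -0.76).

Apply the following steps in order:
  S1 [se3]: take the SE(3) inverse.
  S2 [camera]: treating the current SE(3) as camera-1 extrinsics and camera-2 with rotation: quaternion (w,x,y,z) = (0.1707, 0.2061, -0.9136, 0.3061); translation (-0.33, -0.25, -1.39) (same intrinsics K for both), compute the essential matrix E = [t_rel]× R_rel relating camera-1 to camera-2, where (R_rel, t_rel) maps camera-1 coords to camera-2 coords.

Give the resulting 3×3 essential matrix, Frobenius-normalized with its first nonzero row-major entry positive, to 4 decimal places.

matrix = [0.3067 -0.2193 -0.1559; 0.1194 -0.3572 -0.4971; 0.5834 -0.0324 0.3212]

after S1 (invert_se3): R=[-0.4278 0.7863 -0.4457; 0.7342 0.0147 -0.6787; -0.5272 -0.6176 -0.5836], t=(0.4719, -0.0109, -1.6500)
after S2 (essential): [0.3067 -0.2193 -0.1559; 0.1194 -0.3572 -0.4971; 0.5834 -0.0324 0.3212]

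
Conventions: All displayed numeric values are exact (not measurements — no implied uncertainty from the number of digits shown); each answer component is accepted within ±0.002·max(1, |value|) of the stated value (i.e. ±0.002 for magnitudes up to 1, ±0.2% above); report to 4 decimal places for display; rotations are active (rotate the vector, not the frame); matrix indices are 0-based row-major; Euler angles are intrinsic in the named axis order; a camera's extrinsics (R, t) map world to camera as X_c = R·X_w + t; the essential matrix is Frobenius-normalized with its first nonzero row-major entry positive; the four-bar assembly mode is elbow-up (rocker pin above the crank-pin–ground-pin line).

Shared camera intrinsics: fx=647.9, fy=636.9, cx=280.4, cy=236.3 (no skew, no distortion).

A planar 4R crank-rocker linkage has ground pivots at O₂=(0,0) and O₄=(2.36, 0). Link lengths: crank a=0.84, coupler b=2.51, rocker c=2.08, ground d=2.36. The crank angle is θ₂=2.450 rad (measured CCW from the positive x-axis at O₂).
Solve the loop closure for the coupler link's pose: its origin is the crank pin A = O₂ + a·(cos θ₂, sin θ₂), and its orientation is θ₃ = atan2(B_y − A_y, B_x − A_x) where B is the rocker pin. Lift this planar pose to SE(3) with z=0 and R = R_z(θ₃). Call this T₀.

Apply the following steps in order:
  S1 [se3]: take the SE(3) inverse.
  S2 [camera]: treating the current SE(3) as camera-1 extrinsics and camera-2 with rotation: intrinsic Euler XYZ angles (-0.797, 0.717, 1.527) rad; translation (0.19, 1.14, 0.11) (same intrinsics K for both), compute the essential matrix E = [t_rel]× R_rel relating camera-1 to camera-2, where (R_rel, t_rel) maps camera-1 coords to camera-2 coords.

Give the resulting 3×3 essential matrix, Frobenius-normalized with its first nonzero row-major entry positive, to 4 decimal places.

matrix = [0.5839 -0.3753 -0.0394; 0.2184 0.1949 -0.3618; -0.0917 -0.3403 0.4193]

source (fourbar_fk): coupler pose = R=[0.8443 -0.5359 0.0000; 0.5359 0.8443 0.0000; 0.0000 0.0000 1.0000], t=(-0.6470, 0.5357, 0.0000)
after S1 (invert_se3): R=[0.8443 0.5359 0.0000; -0.5359 0.8443 0.0000; 0.0000 0.0000 1.0000], t=(0.2591, -0.7990, 0.0000)
after S2 (essential): [0.5839 -0.3753 -0.0394; 0.2184 0.1949 -0.3618; -0.0917 -0.3403 0.4193]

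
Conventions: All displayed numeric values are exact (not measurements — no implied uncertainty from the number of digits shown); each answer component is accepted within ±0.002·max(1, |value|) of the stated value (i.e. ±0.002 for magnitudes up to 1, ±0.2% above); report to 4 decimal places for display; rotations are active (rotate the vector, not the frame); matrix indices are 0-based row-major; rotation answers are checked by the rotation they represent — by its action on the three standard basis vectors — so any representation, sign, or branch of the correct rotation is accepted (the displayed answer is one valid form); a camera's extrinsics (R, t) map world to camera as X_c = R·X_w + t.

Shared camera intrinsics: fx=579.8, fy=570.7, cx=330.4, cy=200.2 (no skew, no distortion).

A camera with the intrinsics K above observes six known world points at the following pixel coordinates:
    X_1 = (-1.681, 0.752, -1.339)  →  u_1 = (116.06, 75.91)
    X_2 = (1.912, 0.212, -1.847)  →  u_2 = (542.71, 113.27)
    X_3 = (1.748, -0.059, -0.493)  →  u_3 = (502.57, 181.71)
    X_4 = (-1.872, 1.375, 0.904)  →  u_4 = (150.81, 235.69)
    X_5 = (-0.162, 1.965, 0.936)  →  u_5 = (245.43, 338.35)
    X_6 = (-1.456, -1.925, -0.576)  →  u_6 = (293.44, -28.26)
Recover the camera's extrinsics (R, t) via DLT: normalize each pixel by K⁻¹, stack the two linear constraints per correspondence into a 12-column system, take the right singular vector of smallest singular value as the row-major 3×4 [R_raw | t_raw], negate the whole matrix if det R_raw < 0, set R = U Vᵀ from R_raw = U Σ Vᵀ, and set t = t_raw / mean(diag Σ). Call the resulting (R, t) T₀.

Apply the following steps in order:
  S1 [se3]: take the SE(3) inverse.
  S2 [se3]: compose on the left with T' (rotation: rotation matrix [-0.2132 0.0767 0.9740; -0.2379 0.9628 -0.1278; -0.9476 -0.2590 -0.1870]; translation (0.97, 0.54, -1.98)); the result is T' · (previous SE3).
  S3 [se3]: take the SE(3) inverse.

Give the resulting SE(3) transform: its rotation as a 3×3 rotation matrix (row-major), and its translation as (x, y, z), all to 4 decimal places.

source (pnp_recover): camera pose = R=[0.8842 -0.4549 0.1056; 0.3434 0.7866 0.5132; -0.3166 -0.4175 0.8518], t=(0.0300, -0.4700, 6.1700)
after S1 (invert_se3): R=[0.8842 0.3434 -0.3166; -0.4549 0.7866 -0.4175; 0.1056 0.5132 0.8518], t=(2.0880, 2.9592, -5.0173)
after S2 (compose_se3): R=[-0.1205 0.4869 0.8651; -0.6619 0.6101 -0.4356; -0.7398 -0.6251 0.2488], t=(-4.1351, 3.5339, -3.7867)
after S3 (invert_se3): R=[-0.1205 -0.6619 -0.7398; 0.4869 0.6101 -0.6251; 0.8651 -0.4356 0.2488], t=(-0.9606, -2.5094, 6.0586)

rotation (matrix) = ((-0.1205, -0.6619, -0.7398), (0.4869, 0.6101, -0.6251), (0.8651, -0.4356, 0.2488)), translation = (-0.9606, -2.5094, 6.0586)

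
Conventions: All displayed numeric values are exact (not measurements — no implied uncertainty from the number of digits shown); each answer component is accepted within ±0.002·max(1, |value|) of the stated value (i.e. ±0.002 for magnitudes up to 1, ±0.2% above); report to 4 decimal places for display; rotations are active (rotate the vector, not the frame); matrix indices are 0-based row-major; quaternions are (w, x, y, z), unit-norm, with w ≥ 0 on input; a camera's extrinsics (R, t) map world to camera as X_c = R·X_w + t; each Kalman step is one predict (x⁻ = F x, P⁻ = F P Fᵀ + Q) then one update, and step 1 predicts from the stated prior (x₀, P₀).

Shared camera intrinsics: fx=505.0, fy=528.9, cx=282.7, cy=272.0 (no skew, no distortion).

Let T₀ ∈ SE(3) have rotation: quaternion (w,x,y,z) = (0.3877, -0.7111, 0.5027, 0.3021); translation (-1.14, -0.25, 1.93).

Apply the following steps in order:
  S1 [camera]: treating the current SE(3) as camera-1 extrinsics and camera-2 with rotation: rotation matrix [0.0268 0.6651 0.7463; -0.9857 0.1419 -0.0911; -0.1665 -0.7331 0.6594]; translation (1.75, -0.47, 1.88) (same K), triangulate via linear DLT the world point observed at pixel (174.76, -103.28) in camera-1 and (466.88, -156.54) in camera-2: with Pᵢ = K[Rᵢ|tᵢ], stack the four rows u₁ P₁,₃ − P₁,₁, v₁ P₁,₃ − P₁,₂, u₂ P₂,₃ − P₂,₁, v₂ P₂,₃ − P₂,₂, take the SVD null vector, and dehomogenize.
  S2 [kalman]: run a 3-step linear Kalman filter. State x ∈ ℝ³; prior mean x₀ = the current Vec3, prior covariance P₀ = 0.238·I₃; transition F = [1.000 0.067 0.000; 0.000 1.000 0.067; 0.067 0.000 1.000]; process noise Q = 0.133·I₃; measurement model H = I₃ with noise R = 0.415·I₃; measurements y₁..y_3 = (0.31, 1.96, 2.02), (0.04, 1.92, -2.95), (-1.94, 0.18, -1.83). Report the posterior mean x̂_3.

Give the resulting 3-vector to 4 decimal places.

result = (-0.6534, 0.6673, -1.4673)

after S1 (triangulate): (0.5669, -0.4397, -1.3918)
after S2 (kf_track): (-0.6534, 0.6673, -1.4673)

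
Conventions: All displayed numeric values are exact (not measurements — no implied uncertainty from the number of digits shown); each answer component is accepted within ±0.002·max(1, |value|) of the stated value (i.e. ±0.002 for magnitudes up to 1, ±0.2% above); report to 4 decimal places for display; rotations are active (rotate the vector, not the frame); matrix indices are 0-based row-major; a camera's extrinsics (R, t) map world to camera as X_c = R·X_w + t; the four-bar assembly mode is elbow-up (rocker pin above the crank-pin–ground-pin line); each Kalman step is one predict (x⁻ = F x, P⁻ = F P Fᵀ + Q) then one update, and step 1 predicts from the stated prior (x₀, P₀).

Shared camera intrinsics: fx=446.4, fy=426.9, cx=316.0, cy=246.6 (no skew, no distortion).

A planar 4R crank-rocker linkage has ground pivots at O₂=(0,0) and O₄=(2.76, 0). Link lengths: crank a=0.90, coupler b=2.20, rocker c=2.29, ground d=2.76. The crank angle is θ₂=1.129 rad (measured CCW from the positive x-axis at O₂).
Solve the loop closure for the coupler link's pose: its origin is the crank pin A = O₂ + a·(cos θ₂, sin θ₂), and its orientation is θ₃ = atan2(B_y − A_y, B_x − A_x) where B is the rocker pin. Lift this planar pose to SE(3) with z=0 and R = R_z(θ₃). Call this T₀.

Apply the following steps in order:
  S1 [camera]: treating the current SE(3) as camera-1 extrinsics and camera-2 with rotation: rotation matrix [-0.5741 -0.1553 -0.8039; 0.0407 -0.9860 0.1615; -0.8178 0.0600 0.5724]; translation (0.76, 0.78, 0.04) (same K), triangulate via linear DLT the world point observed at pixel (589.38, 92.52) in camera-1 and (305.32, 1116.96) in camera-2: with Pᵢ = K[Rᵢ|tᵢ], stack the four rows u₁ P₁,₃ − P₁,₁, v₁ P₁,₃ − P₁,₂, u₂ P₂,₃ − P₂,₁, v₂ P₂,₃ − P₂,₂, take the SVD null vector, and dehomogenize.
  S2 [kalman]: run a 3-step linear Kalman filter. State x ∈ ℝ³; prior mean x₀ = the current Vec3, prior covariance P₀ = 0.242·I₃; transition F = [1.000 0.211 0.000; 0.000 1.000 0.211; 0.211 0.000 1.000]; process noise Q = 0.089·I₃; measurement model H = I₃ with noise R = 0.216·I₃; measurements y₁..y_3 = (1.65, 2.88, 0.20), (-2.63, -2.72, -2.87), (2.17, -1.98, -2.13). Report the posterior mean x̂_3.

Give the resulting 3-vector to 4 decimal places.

source (fourbar_fk): coupler pose = R=[0.7792 -0.6268 0.0000; 0.6268 0.7792 0.0000; 0.0000 0.0000 1.0000], t=(0.3848, 0.8136, 0.0000)
after S1 (triangulate): (-0.4193, -1.4276, 1.5560)
after S2 (kf_track): (0.3227, -1.4560, -1.6842)

result = (0.3227, -1.4560, -1.6842)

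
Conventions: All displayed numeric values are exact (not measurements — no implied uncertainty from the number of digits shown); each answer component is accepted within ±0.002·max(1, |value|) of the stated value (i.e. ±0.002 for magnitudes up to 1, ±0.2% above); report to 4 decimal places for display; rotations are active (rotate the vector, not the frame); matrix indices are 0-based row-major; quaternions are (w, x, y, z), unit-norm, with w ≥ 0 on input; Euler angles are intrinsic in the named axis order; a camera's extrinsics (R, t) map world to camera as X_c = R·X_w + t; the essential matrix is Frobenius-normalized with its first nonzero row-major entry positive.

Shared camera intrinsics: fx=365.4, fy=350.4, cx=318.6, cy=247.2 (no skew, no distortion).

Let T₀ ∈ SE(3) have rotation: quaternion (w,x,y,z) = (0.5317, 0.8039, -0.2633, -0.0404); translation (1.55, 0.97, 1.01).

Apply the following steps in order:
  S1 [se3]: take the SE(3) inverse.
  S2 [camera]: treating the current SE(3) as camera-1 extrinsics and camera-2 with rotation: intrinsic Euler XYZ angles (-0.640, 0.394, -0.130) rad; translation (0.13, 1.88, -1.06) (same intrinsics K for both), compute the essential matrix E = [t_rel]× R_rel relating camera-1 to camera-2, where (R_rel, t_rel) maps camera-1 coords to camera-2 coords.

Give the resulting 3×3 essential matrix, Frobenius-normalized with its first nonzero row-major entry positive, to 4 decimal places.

matrix = [0.0041 0.5793 -0.0414; -0.3082 -0.3602 0.0306; -0.6363 0.1791 -0.0028]

after S1 (invert_se3): R=[0.8581 -0.4663 0.2151; -0.3804 -0.2959 0.8762; -0.3450 -0.8337 -0.4313], t=(-1.0949, -0.0083, 1.7790)
after S2 (essential): [0.0041 0.5793 -0.0414; -0.3082 -0.3602 0.0306; -0.6363 0.1791 -0.0028]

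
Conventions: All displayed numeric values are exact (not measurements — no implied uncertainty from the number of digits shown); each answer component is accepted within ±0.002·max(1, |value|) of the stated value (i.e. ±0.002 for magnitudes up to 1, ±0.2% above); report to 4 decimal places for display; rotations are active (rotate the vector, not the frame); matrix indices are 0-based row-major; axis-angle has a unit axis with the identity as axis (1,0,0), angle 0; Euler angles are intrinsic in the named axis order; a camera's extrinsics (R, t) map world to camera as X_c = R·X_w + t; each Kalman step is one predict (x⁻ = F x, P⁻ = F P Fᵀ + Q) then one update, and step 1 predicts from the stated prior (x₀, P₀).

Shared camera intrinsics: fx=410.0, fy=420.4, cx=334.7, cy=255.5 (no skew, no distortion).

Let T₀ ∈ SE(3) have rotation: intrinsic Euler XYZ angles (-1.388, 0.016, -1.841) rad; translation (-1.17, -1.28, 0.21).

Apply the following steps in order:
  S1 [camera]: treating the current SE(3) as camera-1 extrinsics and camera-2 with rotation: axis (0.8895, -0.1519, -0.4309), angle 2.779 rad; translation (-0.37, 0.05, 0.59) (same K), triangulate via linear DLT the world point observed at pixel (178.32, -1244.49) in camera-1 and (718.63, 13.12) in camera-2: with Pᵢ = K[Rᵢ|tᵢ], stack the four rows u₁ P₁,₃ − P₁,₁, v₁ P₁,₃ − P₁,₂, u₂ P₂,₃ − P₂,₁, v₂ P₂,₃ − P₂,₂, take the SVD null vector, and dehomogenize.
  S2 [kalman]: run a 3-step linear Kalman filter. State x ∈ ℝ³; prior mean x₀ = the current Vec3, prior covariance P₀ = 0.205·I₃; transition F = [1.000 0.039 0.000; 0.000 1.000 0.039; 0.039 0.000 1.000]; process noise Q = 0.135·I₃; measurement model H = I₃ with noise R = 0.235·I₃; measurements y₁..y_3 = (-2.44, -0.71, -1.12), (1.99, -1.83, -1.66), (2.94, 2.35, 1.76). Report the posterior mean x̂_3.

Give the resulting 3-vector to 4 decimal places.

after S1 (triangulate): (0.8210, 1.1029, -1.8746)
after S2 (kf_track): (1.8330, 0.7706, 0.2290)

result = (1.8330, 0.7706, 0.2290)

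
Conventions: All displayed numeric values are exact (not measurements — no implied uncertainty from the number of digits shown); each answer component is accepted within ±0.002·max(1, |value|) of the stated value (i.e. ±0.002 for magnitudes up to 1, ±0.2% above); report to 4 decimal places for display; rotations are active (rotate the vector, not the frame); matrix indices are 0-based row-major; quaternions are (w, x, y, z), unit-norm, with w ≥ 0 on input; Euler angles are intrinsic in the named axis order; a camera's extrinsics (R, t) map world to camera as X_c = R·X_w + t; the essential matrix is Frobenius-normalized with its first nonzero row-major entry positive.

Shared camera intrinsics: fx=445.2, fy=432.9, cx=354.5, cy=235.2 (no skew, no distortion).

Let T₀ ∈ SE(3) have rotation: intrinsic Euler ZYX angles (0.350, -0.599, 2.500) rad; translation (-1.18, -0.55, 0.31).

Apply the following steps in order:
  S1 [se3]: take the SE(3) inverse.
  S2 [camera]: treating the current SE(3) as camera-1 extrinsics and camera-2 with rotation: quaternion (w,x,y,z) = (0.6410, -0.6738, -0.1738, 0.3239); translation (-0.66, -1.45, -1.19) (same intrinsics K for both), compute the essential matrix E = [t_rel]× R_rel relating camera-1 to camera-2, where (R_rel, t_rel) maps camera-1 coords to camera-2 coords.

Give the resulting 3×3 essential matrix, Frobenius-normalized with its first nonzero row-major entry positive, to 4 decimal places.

matrix = [0.3234 -0.4166 -0.1335; -0.2073 0.4158 0.0041; -0.3275 -0.3079 0.5349]

after S1 (invert_se3): R=[0.7758 0.2832 0.5638; -0.0423 -0.8683 0.4943; 0.6295 -0.4073 -0.6617], t=(0.8965, -0.6806, 0.7239)
after S2 (essential): [0.3234 -0.4166 -0.1335; -0.2073 0.4158 0.0041; -0.3275 -0.3079 0.5349]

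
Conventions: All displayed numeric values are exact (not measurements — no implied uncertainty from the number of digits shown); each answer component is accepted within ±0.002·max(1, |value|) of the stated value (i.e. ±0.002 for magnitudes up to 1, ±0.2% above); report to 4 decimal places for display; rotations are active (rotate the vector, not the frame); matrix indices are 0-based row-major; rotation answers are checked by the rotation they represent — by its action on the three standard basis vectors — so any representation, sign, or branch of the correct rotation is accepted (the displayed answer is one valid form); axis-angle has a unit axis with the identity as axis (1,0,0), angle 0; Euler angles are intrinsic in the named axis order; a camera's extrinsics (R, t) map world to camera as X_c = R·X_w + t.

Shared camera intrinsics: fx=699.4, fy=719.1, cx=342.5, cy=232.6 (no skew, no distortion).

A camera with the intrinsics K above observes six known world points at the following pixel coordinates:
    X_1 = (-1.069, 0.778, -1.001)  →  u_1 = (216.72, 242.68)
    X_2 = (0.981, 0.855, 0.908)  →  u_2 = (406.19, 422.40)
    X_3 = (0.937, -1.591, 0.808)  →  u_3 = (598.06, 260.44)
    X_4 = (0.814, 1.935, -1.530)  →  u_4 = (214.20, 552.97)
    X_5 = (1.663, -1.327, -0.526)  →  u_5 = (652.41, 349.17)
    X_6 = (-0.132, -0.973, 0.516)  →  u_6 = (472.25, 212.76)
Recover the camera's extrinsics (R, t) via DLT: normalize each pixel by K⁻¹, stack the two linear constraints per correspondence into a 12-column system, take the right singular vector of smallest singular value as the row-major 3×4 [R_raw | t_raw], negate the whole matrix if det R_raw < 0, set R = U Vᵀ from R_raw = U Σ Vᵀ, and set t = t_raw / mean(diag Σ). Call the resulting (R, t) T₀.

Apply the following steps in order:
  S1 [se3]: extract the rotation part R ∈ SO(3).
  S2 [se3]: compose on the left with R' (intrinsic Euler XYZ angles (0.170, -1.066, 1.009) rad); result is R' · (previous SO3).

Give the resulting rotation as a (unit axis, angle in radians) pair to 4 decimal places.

source (pnp_recover): camera pose = R=[0.6033 -0.7531 0.2623; 0.7601 0.6426 0.0966; -0.2413 0.1411 0.9601], t=(0.4600, 0.4900, 6.3396)
after S1 (rot_of_se3): [0.6033 -0.7531 0.2623; 0.7601 0.6426 0.0966; -0.2413 0.1411 0.9601]
after S2 (compose_so3): [0.0556 -0.5805 -0.8123; 0.9697 -0.1624 0.1824; -0.2378 -0.7979 0.5539]

rotation (axis_angle) = ((-0.5100, -0.2989, 0.8066), 1.8509)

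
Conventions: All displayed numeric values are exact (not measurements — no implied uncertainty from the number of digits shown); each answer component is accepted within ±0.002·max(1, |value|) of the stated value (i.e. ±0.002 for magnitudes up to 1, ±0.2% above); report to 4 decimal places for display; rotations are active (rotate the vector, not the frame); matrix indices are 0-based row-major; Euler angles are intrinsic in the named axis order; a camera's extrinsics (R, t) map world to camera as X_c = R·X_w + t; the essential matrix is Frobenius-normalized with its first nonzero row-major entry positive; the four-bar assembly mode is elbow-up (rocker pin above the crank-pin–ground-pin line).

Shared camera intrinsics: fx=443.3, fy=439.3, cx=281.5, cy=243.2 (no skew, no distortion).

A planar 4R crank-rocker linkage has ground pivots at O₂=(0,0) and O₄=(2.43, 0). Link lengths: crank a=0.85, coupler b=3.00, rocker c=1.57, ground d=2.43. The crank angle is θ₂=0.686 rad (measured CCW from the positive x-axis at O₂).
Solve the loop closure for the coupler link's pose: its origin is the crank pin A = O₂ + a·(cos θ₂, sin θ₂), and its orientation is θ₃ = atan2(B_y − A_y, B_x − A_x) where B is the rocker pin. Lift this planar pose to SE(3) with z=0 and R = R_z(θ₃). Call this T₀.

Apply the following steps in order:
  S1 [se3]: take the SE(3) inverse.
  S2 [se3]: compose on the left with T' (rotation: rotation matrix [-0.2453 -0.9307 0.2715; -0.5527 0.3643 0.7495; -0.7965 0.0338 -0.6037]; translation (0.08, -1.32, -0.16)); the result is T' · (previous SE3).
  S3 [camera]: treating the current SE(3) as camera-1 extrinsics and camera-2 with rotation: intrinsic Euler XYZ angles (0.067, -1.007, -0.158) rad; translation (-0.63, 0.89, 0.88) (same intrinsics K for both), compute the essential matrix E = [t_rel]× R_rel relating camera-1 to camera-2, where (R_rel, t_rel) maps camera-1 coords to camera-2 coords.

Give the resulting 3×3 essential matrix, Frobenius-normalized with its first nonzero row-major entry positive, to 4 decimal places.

source (fourbar_fk): coupler pose = R=[0.9867 -0.1628 0.0000; 0.1628 0.9867 0.0000; 0.0000 0.0000 1.0000], t=(0.6577, 0.5384, 0.0000)
after S1 (invert_se3): R=[0.9867 0.1628 0.0000; -0.1628 0.9867 0.0000; 0.0000 0.0000 1.0000], t=(-0.7366, -0.4242, 0.0000)
after S2 (compose_se3): R=[-0.0905 -0.9582 0.2715; -0.6046 0.2695 0.7495; -0.7914 -0.0963 -0.6037], t=(0.6554, -1.0674, 0.4123)
after S3 (essential): [0.2642 -0.1486 -0.5168; -0.1698 -0.3406 -0.3429; 0.5221 0.3162 -0.0773]

matrix = [0.2642 -0.1486 -0.5168; -0.1698 -0.3406 -0.3429; 0.5221 0.3162 -0.0773]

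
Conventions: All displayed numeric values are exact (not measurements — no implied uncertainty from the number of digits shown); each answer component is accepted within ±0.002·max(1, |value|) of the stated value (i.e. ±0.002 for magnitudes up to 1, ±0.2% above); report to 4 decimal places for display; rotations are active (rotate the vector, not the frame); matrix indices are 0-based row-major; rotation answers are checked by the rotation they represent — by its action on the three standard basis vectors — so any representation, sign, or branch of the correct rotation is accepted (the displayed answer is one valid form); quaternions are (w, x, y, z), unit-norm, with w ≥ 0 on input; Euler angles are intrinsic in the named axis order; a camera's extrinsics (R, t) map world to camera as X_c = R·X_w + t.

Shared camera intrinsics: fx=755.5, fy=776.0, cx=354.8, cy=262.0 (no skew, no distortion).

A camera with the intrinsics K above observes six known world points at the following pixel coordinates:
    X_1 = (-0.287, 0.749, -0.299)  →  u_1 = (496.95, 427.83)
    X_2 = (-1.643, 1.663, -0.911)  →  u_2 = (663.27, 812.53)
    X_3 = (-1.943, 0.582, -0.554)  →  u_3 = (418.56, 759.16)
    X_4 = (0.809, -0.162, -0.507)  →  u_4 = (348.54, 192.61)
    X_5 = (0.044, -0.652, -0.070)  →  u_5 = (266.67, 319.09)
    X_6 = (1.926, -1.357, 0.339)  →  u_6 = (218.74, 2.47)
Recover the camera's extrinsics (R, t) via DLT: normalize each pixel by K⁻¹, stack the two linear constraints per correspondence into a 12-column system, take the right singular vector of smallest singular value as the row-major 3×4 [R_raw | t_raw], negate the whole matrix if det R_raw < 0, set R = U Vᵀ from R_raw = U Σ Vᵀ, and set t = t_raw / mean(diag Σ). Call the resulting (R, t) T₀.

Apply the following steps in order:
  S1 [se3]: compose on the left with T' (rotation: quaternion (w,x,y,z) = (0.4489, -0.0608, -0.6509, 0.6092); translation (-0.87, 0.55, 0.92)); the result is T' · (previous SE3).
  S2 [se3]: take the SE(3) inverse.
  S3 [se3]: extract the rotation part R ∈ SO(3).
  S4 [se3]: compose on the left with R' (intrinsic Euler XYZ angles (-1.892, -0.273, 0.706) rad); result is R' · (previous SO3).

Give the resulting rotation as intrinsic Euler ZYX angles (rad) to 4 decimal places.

source (pnp_recover): camera pose = R=[0.1290 0.9721 0.1959; -0.9902 0.1368 -0.0267; -0.0528 -0.1906 0.9803], t=(0.1200, 0.4600, 4.4199)
after S1 (compose_se3): R=[0.4219 -0.5116 -0.7485; -0.1282 0.7836 -0.6079; 0.8975 0.3524 0.2650], t=(-4.0662, -2.5236, 1.2334)
after S2 (invert_se3): R=[0.4219 -0.1282 0.8975; -0.5116 0.7836 0.3524; -0.7485 -0.6079 0.2650], t=(0.2851, -0.5375, -4.9045)
after S3 (rot_of_se3): [0.4219 -0.1282 0.8975; -0.5116 0.7836 0.3524; -0.7485 -0.6079 0.2650]
after S4 (compose_so3): [0.8306 -0.4196 0.3661; -0.4803 -0.8725 0.0899; 0.2817 -0.2505 -0.9262]

rotation (euler_zyx) = (-0.5243, -0.2855, -2.8774)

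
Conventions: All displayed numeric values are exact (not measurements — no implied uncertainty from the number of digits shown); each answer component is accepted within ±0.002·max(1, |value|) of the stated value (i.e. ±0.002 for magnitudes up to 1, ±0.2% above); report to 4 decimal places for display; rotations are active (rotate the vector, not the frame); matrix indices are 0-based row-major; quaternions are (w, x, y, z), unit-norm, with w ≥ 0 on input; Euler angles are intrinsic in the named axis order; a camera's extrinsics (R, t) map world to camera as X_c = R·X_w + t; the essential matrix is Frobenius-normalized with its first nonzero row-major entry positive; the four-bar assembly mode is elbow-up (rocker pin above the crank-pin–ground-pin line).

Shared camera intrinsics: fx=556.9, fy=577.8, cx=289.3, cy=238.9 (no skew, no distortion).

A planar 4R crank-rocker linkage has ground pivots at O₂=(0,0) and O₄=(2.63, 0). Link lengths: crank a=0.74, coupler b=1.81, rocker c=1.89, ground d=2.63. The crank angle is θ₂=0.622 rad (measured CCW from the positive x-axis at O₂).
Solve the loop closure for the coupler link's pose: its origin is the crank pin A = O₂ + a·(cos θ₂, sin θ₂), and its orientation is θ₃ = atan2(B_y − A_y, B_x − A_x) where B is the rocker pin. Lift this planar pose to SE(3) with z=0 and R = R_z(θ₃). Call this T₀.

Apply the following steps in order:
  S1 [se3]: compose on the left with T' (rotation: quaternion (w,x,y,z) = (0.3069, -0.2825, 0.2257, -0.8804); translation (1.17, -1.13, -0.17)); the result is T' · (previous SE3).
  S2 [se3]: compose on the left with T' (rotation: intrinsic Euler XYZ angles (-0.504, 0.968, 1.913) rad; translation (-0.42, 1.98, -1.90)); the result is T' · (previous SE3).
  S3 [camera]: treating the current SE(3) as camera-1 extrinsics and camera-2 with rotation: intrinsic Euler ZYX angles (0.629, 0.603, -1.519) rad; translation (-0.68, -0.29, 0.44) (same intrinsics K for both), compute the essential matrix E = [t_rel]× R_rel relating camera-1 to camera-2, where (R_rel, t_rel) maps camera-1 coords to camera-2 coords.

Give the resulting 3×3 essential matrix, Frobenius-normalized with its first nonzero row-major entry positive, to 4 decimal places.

matrix = [0.6747 0.1416 0.1498; -0.1502 0.5462 0.2649; -0.1311 0.2783 0.1288]

source (fourbar_fk): coupler pose = R=[0.6977 -0.7164 0.0000; 0.7164 0.6977 0.0000; 0.0000 0.0000 1.0000], t=(0.6014, 0.4312, 0.0000)
after S1 (compose_se3): R=[-0.1591 0.7552 0.6359; -0.9744 -0.0167 -0.2240; -0.1586 -0.6553 0.7385], t=(0.9559, -1.8377, -0.2003)
after S2 (compose_se3): R=[0.4201 -0.6746 0.6070; -0.2747 0.5430 0.7935; -0.8649 -0.5001 0.0427], t=(0.2146, 2.6926, -3.7494)
after S3 (essential): [0.6747 0.1416 0.1498; -0.1502 0.5462 0.2649; -0.1311 0.2783 0.1288]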